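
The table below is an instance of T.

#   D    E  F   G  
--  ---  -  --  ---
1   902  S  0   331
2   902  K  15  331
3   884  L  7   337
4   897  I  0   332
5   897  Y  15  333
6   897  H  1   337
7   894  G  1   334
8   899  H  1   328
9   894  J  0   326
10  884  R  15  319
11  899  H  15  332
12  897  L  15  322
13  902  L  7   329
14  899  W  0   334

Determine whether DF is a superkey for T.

No

Rows 5 and 12 have the same DF value (D=897, F=15) but are distinct tuples, so DF does not determine every attribute — not a superkey.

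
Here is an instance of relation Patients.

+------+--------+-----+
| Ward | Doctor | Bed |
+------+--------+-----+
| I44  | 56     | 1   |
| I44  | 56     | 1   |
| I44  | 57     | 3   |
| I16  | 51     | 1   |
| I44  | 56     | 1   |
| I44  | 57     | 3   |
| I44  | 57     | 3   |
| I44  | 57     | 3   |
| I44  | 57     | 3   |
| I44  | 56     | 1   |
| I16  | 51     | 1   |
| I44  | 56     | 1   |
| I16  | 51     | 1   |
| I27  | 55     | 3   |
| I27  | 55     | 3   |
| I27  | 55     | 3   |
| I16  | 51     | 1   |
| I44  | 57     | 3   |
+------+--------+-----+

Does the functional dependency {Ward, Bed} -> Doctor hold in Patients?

Yes

(Ward=I44, Bed=1): 5 rows → Doctor = 56, 56, 56, 56, 56 ✓
(Ward=I44, Bed=3): 6 rows → Doctor = 57, 57, 57, 57, 57, 57 ✓
(Ward=I16, Bed=1): 4 rows → Doctor = 51, 51, 51, 51 ✓
(Ward=I27, Bed=3): 3 rows → Doctor = 55, 55, 55 ✓
Every {Ward, Bed} value is associated with a single Doctor value, so {Ward, Bed} -> Doctor holds.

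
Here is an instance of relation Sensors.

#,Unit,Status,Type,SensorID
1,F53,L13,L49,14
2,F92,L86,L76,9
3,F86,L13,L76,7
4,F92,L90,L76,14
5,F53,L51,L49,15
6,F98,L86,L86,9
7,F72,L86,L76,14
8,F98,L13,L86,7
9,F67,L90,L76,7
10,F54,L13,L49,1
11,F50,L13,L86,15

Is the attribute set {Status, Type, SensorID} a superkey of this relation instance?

All 11 rows have distinct {Status, Type, SensorID} values, so {Status, Type, SensorID} → (all attributes) holds and {Status, Type, SensorID} is a superkey.

Yes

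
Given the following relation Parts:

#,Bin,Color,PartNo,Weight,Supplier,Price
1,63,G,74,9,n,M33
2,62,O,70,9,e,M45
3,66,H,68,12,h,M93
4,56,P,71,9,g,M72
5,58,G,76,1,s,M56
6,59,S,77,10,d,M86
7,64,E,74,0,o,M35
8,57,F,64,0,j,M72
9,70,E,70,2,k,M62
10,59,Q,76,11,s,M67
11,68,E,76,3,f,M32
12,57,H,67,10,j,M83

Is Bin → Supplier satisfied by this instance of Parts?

No

Bin=63: row 1 → Supplier = n ✓
Bin=62: row 2 → Supplier = e ✓
Bin=66: row 3 → Supplier = h ✓
Bin=56: row 4 → Supplier = g ✓
Bin=58: row 5 → Supplier = s ✓
Bin=59: rows 6, 10 → Supplier takes values {d, s} — violation
Bin=64: row 7 → Supplier = o ✓
Bin=57: rows 8, 12 → Supplier = j, j ✓
Bin=70: row 9 → Supplier = k ✓
Bin=68: row 11 → Supplier = f ✓
Two rows agree on Bin but differ on Supplier, so Bin → Supplier does not hold.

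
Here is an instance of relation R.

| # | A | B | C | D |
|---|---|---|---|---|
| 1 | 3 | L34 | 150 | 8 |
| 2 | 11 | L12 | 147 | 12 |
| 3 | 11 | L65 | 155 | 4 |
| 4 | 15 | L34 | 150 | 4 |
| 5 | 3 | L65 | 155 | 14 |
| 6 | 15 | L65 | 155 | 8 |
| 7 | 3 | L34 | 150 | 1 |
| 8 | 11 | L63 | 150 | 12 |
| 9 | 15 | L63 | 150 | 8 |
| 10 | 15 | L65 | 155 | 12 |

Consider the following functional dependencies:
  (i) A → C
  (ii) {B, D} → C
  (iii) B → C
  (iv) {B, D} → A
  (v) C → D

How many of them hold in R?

3

(i) A → C: A=3: rows 1, 5, 7 → C takes values {150, 155} — violation; A=11: rows 2, 3, 8 → C takes values {147, 155, 150} — violation; A=15: rows 4, 6, 9, 10 → C takes values {150, 155} — violation — fails.
(ii) {B, D} → C: every LHS value maps to a single RHS value — holds.
(iii) B → C: every LHS value maps to a single RHS value — holds.
(iv) {B, D} → A: every LHS value maps to a single RHS value — holds.
(v) C → D: C=150: rows 1, 4, 7, 8, 9 → D takes values {8, 4, 1, 12} — violation; C=155: rows 3, 5, 6, 10 → D takes values {4, 14, 8, 12} — violation — fails.
3 of the 5 dependencies hold.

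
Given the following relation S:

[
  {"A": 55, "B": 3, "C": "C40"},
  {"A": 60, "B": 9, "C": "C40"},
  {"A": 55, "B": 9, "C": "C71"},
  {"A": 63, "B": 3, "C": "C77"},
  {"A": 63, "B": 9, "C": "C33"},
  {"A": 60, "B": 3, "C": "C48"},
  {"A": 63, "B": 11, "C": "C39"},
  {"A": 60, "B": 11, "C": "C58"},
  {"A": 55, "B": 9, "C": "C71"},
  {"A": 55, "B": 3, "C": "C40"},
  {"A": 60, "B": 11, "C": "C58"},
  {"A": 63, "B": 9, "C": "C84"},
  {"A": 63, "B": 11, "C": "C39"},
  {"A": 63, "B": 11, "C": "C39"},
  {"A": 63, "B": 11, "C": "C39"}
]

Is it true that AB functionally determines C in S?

No

(A=55, B=3): 2 rows → C = C40, C40 ✓
(A=60, B=9): 1 row → C = C40 ✓
(A=55, B=9): 2 rows → C = C71, C71 ✓
(A=63, B=3): 1 row → C = C77 ✓
(A=63, B=9): 2 rows → C takes values {C33, C84} — violation
(A=60, B=3): 1 row → C = C48 ✓
(A=63, B=11): 4 rows → C = C39, C39, C39, C39 ✓
(A=60, B=11): 2 rows → C = C58, C58 ✓
Two rows agree on AB but differ on C, so AB → C does not hold.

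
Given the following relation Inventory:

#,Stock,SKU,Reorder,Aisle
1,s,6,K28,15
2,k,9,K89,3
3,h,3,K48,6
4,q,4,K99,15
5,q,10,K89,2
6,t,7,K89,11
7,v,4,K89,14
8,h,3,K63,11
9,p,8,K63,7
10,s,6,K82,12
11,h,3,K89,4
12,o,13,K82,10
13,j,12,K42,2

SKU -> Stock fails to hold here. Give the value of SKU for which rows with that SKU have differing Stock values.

SKU=6: rows 1, 10 → Stock = s, s ✓
SKU=9: row 2 → Stock = k ✓
SKU=3: rows 3, 8, 11 → Stock = h, h, h ✓
SKU=4: rows 4, 7 → Stock takes values {q, v} — violation
SKU=10: row 5 → Stock = q ✓
SKU=7: row 6 → Stock = t ✓
SKU=8: row 9 → Stock = p ✓
SKU=13: row 12 → Stock = o ✓
SKU=12: row 13 → Stock = j ✓
The only SKU value with inconsistent Stock is SKU=4.

4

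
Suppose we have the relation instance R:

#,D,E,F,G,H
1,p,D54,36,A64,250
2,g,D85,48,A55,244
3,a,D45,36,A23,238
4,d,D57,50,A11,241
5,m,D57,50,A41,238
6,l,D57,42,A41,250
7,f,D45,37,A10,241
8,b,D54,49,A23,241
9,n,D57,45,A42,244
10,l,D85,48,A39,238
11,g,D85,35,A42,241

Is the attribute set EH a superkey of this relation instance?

Yes

All 11 rows have distinct EH values, so EH → (all attributes) holds and EH is a superkey.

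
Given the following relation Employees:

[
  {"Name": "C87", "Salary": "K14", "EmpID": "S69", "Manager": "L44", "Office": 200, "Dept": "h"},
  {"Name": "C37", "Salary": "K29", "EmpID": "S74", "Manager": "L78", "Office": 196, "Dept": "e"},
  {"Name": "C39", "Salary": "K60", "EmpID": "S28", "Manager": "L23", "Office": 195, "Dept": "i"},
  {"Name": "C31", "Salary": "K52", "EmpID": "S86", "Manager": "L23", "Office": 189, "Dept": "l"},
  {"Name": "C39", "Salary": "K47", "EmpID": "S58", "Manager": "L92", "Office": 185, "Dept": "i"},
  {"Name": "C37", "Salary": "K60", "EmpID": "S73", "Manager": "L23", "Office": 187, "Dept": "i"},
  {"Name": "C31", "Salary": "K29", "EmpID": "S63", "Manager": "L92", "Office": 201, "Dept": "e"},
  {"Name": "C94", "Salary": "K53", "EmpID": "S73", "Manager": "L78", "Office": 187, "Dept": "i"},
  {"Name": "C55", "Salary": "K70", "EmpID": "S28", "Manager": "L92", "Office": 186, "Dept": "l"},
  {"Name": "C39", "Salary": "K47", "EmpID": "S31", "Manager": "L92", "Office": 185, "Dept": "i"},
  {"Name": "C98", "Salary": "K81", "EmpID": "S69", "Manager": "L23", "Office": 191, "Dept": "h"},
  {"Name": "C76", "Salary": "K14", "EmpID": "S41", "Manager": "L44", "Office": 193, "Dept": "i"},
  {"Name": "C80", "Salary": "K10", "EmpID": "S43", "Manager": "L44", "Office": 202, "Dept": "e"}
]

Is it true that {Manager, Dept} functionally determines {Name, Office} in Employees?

No

(Manager=L44, Dept=h): 1 row → {Name,Office} = (C87, 200) ✓
(Manager=L78, Dept=e): 1 row → {Name,Office} = (C37, 196) ✓
(Manager=L23, Dept=i): 2 rows → {Name,Office} takes values {(C39, 195), (C37, 187)} — violation
(Manager=L23, Dept=l): 1 row → {Name,Office} = (C31, 189) ✓
(Manager=L92, Dept=i): 2 rows → {Name,Office} = (C39, 185), (C39, 185) ✓
(Manager=L92, Dept=e): 1 row → {Name,Office} = (C31, 201) ✓
(Manager=L78, Dept=i): 1 row → {Name,Office} = (C94, 187) ✓
(Manager=L92, Dept=l): 1 row → {Name,Office} = (C55, 186) ✓
(Manager=L23, Dept=h): 1 row → {Name,Office} = (C98, 191) ✓
(Manager=L44, Dept=i): 1 row → {Name,Office} = (C76, 193) ✓
(Manager=L44, Dept=e): 1 row → {Name,Office} = (C80, 202) ✓
Two rows agree on {Manager, Dept} but differ on {Name, Office}, so {Manager, Dept} → {Name, Office} does not hold.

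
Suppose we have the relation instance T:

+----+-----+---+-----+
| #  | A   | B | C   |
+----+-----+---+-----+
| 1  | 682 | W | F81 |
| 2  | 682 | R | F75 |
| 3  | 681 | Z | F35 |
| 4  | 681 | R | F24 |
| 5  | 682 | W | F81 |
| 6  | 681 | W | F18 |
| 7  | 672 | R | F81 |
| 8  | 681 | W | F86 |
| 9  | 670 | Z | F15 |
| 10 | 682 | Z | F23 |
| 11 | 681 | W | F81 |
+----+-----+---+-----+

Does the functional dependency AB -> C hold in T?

No

(A=682, B=W): rows 1, 5 → C = F81, F81 ✓
(A=682, B=R): row 2 → C = F75 ✓
(A=681, B=Z): row 3 → C = F35 ✓
(A=681, B=R): row 4 → C = F24 ✓
(A=681, B=W): rows 6, 8, 11 → C takes values {F18, F86, F81} — violation
(A=672, B=R): row 7 → C = F81 ✓
(A=670, B=Z): row 9 → C = F15 ✓
(A=682, B=Z): row 10 → C = F23 ✓
Two rows agree on AB but differ on C, so AB -> C does not hold.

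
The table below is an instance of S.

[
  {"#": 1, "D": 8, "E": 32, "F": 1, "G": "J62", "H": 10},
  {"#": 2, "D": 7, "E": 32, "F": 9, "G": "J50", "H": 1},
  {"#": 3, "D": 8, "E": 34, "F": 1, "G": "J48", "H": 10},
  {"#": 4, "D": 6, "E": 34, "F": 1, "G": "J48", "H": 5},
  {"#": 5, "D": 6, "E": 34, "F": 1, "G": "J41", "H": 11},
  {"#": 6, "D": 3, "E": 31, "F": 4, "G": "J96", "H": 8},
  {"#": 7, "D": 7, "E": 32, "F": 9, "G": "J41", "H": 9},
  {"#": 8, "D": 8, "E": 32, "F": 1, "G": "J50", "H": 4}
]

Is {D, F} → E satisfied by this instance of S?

(D=8, F=1): rows 1, 3, 8 → E takes values {32, 34} — violation
(D=7, F=9): rows 2, 7 → E = 32, 32 ✓
(D=6, F=1): rows 4, 5 → E = 34, 34 ✓
(D=3, F=4): row 6 → E = 31 ✓
Two rows agree on {D, F} but differ on E, so {D, F} → E does not hold.

No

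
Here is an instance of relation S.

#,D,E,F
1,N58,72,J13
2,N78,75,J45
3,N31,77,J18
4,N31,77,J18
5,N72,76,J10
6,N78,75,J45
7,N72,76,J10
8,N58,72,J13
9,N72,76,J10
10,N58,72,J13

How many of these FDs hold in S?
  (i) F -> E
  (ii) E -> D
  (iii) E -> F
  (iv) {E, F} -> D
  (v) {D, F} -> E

(i) F -> E: every LHS value maps to a single RHS value — holds.
(ii) E -> D: every LHS value maps to a single RHS value — holds.
(iii) E -> F: every LHS value maps to a single RHS value — holds.
(iv) {E, F} -> D: every LHS value maps to a single RHS value — holds.
(v) {D, F} -> E: every LHS value maps to a single RHS value — holds.
5 of the 5 dependencies hold.

5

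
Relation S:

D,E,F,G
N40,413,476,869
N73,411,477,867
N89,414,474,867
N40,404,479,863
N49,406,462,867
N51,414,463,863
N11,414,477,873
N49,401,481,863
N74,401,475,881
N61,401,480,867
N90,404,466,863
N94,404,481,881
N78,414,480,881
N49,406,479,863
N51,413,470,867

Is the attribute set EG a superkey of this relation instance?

No

Two distinct rows share (E=404, G=863), so EG does not determine every attribute — not a superkey.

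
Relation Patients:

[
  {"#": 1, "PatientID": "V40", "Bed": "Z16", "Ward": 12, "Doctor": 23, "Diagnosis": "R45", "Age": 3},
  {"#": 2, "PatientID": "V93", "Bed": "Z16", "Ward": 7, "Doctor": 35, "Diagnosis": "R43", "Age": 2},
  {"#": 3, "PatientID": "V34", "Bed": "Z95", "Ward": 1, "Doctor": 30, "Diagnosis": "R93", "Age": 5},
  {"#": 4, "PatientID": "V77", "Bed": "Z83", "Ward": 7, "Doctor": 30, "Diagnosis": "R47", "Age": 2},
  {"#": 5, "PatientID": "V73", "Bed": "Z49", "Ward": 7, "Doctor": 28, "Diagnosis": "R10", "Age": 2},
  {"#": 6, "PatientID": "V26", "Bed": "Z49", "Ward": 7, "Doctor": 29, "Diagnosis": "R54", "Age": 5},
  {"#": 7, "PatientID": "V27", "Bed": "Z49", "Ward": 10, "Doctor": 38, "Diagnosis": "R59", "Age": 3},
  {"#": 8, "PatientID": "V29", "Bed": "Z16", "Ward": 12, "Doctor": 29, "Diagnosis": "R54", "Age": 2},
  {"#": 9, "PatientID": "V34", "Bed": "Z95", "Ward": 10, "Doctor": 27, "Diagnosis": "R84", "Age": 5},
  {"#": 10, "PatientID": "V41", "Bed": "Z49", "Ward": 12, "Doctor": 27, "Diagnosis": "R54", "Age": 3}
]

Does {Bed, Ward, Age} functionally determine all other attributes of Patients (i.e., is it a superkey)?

All 10 rows have distinct {Bed, Ward, Age} values, so {Bed, Ward, Age} → (all attributes) holds and {Bed, Ward, Age} is a superkey.

Yes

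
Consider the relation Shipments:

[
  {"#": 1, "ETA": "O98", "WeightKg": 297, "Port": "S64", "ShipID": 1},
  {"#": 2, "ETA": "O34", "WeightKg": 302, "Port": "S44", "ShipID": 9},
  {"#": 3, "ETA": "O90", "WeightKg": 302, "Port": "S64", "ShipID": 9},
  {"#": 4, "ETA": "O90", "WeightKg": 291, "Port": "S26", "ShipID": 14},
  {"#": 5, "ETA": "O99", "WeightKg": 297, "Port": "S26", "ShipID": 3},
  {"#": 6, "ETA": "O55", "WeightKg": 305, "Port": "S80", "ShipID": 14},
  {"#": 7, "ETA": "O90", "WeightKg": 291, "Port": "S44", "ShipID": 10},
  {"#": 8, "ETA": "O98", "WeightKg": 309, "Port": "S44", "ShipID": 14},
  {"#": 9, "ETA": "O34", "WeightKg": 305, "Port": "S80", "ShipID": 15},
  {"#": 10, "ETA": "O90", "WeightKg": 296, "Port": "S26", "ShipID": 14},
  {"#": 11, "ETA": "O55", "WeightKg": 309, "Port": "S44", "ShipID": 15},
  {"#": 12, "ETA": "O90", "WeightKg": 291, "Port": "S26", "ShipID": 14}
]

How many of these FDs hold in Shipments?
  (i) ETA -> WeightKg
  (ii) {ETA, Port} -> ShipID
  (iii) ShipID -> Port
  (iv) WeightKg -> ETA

1

(i) ETA -> WeightKg: ETA=O98: rows 1, 8 → WeightKg takes values {297, 309} — violation; ETA=O34: rows 2, 9 → WeightKg takes values {302, 305} — violation; ETA=O90: rows 3, 4, 7, 10, 12 → WeightKg takes values {302, 291, 296} — violation; ETA=O55: rows 6, 11 → WeightKg takes values {305, 309} — violation — fails.
(ii) {ETA, Port} -> ShipID: every LHS value maps to a single RHS value — holds.
(iii) ShipID -> Port: ShipID=9: rows 2, 3 → Port takes values {S44, S64} — violation; ShipID=14: rows 4, 6, 8, 10, 12 → Port takes values {S26, S80, S44} — violation; ShipID=15: rows 9, 11 → Port takes values {S80, S44} — violation — fails.
(iv) WeightKg -> ETA: WeightKg=297: rows 1, 5 → ETA takes values {O98, O99} — violation; WeightKg=302: rows 2, 3 → ETA takes values {O34, O90} — violation; WeightKg=305: rows 6, 9 → ETA takes values {O55, O34} — violation; WeightKg=309: rows 8, 11 → ETA takes values {O98, O55} — violation — fails.
1 of the 4 dependencies holds.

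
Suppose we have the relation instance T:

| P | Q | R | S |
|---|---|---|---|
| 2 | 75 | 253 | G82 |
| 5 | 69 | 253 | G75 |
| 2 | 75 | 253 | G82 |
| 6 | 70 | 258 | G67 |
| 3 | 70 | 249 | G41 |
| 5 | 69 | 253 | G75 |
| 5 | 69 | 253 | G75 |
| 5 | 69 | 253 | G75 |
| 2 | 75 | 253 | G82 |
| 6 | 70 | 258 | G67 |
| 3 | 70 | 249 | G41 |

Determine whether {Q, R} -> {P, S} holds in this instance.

Yes

(Q=75, R=253): 3 rows → {P,S} = (2, G82), (2, G82), (2, G82) ✓
(Q=69, R=253): 4 rows → {P,S} = (5, G75), (5, G75), (5, G75), (5, G75) ✓
(Q=70, R=258): 2 rows → {P,S} = (6, G67), (6, G67) ✓
(Q=70, R=249): 2 rows → {P,S} = (3, G41), (3, G41) ✓
Every {Q, R} value is associated with a single {P, S} value, so {Q, R} -> {P, S} holds.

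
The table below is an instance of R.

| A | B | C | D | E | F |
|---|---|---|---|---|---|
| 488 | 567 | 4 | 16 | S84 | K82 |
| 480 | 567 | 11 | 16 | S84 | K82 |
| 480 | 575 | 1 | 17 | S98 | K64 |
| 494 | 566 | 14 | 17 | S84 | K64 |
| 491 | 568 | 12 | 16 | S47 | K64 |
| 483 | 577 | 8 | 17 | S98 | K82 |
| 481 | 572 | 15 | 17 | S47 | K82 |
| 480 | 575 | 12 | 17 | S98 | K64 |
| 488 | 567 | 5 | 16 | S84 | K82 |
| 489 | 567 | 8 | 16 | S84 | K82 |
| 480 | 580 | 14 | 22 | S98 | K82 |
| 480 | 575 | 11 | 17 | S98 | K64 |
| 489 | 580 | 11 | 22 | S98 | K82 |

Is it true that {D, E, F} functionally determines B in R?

Yes

(D=16, E=S84, F=K82): 4 rows → B = 567, 567, 567, 567 ✓
(D=17, E=S98, F=K64): 3 rows → B = 575, 575, 575 ✓
(D=17, E=S84, F=K64): 1 row → B = 566 ✓
(D=16, E=S47, F=K64): 1 row → B = 568 ✓
(D=17, E=S98, F=K82): 1 row → B = 577 ✓
(D=17, E=S47, F=K82): 1 row → B = 572 ✓
(D=22, E=S98, F=K82): 2 rows → B = 580, 580 ✓
Every {D, E, F} value is associated with a single B value, so {D, E, F} -> B holds.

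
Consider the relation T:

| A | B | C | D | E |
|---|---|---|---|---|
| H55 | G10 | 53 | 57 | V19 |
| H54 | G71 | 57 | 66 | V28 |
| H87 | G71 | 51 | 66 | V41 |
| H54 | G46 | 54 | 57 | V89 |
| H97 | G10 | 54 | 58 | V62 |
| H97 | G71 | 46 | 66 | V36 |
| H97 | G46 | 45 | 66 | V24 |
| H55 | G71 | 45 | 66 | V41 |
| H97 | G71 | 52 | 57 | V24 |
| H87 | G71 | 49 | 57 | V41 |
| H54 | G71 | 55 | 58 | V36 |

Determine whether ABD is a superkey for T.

Yes

All 11 rows have distinct ABD values, so ABD → (all attributes) holds and ABD is a superkey.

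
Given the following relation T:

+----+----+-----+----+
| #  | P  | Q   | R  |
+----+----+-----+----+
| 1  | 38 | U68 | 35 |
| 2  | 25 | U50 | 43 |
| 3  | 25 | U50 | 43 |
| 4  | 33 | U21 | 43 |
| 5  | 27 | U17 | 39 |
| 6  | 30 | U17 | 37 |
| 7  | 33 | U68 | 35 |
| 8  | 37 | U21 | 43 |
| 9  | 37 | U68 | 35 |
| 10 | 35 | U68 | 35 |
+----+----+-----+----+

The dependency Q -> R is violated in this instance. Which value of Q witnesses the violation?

Q=U68: rows 1, 7, 9, 10 → R = 35, 35, 35, 35 ✓
Q=U50: rows 2, 3 → R = 43, 43 ✓
Q=U21: rows 4, 8 → R = 43, 43 ✓
Q=U17: rows 5, 6 → R takes values {39, 37} — violation
The only Q value with inconsistent R is Q=U17.

U17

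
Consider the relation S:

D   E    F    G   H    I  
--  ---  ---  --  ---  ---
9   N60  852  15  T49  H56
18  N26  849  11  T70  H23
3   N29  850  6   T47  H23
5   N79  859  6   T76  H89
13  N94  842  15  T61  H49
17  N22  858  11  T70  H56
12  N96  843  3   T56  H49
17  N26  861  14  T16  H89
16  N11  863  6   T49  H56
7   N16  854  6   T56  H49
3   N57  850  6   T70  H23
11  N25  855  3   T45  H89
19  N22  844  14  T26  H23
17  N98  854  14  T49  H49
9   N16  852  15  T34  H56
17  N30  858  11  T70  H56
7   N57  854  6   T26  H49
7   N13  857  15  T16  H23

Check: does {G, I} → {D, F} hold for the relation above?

Yes

(G=15, I=H56): 2 rows → {D,F} = (9, 852), (9, 852) ✓
(G=11, I=H23): 1 row → {D,F} = (18, 849) ✓
(G=6, I=H23): 2 rows → {D,F} = (3, 850), (3, 850) ✓
(G=6, I=H89): 1 row → {D,F} = (5, 859) ✓
(G=15, I=H49): 1 row → {D,F} = (13, 842) ✓
(G=11, I=H56): 2 rows → {D,F} = (17, 858), (17, 858) ✓
(G=3, I=H49): 1 row → {D,F} = (12, 843) ✓
(G=14, I=H89): 1 row → {D,F} = (17, 861) ✓
(G=6, I=H56): 1 row → {D,F} = (16, 863) ✓
(G=6, I=H49): 2 rows → {D,F} = (7, 854), (7, 854) ✓
(G=3, I=H89): 1 row → {D,F} = (11, 855) ✓
(G=14, I=H23): 1 row → {D,F} = (19, 844) ✓
(G=14, I=H49): 1 row → {D,F} = (17, 854) ✓
(G=15, I=H23): 1 row → {D,F} = (7, 857) ✓
Every {G, I} value is associated with a single {D, F} value, so {G, I} → {D, F} holds.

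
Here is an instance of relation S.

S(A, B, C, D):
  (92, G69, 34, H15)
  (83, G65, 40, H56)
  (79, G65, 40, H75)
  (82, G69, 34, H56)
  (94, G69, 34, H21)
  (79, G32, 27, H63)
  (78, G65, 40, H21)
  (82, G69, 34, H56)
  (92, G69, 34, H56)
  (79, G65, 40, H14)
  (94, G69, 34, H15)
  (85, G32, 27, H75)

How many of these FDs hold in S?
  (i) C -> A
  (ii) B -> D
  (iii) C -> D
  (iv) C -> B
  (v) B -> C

2

(i) C -> A: C=34: 6 rows → A takes values {92, 82, 94} — violation; C=40: 4 rows → A takes values {83, 79, 78} — violation; C=27: 2 rows → A takes values {79, 85} — violation — fails.
(ii) B -> D: B=G69: 6 rows → D takes values {H15, H56, H21} — violation; B=G65: 4 rows → D takes values {H56, H75, H21, H14} — violation; B=G32: 2 rows → D takes values {H63, H75} — violation — fails.
(iii) C -> D: C=34: 6 rows → D takes values {H15, H56, H21} — violation; C=40: 4 rows → D takes values {H56, H75, H21, H14} — violation; C=27: 2 rows → D takes values {H63, H75} — violation — fails.
(iv) C -> B: every LHS value maps to a single RHS value — holds.
(v) B -> C: every LHS value maps to a single RHS value — holds.
2 of the 5 dependencies hold.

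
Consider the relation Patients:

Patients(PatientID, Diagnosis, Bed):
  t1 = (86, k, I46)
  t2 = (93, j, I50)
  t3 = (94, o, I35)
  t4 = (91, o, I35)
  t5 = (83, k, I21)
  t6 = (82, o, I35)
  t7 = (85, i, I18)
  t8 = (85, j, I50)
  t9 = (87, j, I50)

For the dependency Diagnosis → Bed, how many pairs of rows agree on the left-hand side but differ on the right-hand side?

1

Diagnosis=k: violating pairs (1,5) — 1 pair.
Diagnosis=j: all 3 rows agree on Bed — 0 pairs.
Diagnosis=o: all 3 rows agree on Bed — 0 pairs.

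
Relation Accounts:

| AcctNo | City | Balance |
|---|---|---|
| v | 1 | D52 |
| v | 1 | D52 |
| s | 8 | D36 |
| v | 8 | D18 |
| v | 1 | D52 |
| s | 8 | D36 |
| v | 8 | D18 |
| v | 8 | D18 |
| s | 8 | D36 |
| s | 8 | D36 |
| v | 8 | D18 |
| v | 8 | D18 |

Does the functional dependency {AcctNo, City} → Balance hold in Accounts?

(AcctNo=v, City=1): 3 rows → Balance = D52, D52, D52 ✓
(AcctNo=s, City=8): 4 rows → Balance = D36, D36, D36, D36 ✓
(AcctNo=v, City=8): 5 rows → Balance = D18, D18, D18, D18, D18 ✓
Every {AcctNo, City} value is associated with a single Balance value, so {AcctNo, City} → Balance holds.

Yes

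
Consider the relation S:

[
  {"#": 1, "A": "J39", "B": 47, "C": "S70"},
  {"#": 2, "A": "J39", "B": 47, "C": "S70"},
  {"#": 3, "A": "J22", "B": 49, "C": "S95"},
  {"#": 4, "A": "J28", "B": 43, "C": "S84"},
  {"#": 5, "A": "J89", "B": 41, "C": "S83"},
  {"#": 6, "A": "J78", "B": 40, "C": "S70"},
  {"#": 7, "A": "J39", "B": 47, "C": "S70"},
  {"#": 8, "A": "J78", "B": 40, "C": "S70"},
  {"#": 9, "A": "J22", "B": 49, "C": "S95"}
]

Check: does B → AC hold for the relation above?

Yes

B=47: rows 1, 2, 7 → {A,C} = (J39, S70), (J39, S70), (J39, S70) ✓
B=49: rows 3, 9 → {A,C} = (J22, S95), (J22, S95) ✓
B=43: row 4 → {A,C} = (J28, S84) ✓
B=41: row 5 → {A,C} = (J89, S83) ✓
B=40: rows 6, 8 → {A,C} = (J78, S70), (J78, S70) ✓
Every B value is associated with a single AC value, so B → AC holds.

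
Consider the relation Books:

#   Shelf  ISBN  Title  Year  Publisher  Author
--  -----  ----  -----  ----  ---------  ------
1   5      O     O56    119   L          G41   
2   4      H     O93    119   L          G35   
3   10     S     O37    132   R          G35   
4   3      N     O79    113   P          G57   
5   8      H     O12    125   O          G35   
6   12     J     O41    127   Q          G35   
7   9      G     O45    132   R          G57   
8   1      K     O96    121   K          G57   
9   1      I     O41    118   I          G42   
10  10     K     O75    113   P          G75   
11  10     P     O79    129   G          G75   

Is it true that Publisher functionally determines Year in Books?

Yes

Publisher=L: rows 1, 2 → Year = 119, 119 ✓
Publisher=R: rows 3, 7 → Year = 132, 132 ✓
Publisher=P: rows 4, 10 → Year = 113, 113 ✓
Publisher=O: row 5 → Year = 125 ✓
Publisher=Q: row 6 → Year = 127 ✓
Publisher=K: row 8 → Year = 121 ✓
Publisher=I: row 9 → Year = 118 ✓
Publisher=G: row 11 → Year = 129 ✓
Every Publisher value is associated with a single Year value, so Publisher -> Year holds.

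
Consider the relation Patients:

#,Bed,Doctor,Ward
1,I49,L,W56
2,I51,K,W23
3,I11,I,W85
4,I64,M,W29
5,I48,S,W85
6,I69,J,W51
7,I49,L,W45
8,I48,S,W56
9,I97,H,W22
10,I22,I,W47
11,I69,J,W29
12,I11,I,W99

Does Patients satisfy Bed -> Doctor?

Bed=I49: rows 1, 7 → Doctor = L, L ✓
Bed=I51: row 2 → Doctor = K ✓
Bed=I11: rows 3, 12 → Doctor = I, I ✓
Bed=I64: row 4 → Doctor = M ✓
Bed=I48: rows 5, 8 → Doctor = S, S ✓
Bed=I69: rows 6, 11 → Doctor = J, J ✓
Bed=I97: row 9 → Doctor = H ✓
Bed=I22: row 10 → Doctor = I ✓
Every Bed value is associated with a single Doctor value, so Bed -> Doctor holds.

Yes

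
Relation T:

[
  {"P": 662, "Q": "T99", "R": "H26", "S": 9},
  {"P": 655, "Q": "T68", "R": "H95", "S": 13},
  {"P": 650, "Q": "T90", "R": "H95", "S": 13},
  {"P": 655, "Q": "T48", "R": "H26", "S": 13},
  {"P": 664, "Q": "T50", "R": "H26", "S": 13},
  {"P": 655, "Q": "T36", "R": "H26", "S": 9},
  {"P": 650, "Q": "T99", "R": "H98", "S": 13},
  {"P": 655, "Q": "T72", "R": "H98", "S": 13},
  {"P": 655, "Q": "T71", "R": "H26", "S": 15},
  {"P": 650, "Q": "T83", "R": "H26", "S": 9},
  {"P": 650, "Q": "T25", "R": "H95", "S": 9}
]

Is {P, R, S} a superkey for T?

All 11 rows have distinct {P, R, S} values, so {P, R, S} → (all attributes) holds and {P, R, S} is a superkey.

Yes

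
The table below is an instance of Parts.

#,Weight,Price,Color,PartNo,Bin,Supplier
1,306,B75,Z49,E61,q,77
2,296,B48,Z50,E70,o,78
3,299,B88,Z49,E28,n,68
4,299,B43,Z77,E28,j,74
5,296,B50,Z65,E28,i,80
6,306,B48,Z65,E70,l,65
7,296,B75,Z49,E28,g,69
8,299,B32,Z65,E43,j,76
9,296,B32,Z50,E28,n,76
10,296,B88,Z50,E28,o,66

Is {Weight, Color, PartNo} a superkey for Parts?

No

Rows 9 and 10 have the same {Weight, Color, PartNo} value (Weight=296, Color=Z50, PartNo=E28) but are distinct tuples, so {Weight, Color, PartNo} does not determine every attribute — not a superkey.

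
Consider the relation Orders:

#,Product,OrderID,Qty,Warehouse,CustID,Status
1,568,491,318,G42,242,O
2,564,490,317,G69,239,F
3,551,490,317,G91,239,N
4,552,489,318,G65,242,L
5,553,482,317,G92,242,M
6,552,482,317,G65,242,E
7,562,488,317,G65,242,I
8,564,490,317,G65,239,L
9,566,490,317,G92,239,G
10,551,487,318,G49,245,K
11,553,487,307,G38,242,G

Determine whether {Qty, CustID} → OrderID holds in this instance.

No

(Qty=318, CustID=242): rows 1, 4 → OrderID takes values {491, 489} — violation
(Qty=317, CustID=239): rows 2, 3, 8, 9 → OrderID = 490, 490, 490, 490 ✓
(Qty=317, CustID=242): rows 5, 6, 7 → OrderID takes values {482, 488} — violation
(Qty=318, CustID=245): row 10 → OrderID = 487 ✓
(Qty=307, CustID=242): row 11 → OrderID = 487 ✓
Two rows agree on {Qty, CustID} but differ on OrderID, so {Qty, CustID} → OrderID does not hold.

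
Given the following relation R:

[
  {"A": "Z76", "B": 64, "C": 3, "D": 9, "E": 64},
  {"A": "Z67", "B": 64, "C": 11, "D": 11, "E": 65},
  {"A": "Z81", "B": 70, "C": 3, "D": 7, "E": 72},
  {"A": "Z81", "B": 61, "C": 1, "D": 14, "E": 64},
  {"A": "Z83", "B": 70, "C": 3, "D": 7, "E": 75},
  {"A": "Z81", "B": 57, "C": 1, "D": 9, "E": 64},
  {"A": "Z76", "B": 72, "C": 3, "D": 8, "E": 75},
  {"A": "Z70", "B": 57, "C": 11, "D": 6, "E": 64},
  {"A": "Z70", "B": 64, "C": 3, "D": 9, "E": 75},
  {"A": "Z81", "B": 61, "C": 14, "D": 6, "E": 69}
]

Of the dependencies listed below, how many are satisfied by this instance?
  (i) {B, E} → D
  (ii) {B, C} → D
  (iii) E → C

1

(i) {B, E} → D: (B=57, E=64): 2 rows → D takes values {9, 6} — violation — fails.
(ii) {B, C} → D: every LHS value maps to a single RHS value — holds.
(iii) E → C: E=64: 4 rows → C takes values {3, 1, 11} — violation — fails.
1 of the 3 dependencies holds.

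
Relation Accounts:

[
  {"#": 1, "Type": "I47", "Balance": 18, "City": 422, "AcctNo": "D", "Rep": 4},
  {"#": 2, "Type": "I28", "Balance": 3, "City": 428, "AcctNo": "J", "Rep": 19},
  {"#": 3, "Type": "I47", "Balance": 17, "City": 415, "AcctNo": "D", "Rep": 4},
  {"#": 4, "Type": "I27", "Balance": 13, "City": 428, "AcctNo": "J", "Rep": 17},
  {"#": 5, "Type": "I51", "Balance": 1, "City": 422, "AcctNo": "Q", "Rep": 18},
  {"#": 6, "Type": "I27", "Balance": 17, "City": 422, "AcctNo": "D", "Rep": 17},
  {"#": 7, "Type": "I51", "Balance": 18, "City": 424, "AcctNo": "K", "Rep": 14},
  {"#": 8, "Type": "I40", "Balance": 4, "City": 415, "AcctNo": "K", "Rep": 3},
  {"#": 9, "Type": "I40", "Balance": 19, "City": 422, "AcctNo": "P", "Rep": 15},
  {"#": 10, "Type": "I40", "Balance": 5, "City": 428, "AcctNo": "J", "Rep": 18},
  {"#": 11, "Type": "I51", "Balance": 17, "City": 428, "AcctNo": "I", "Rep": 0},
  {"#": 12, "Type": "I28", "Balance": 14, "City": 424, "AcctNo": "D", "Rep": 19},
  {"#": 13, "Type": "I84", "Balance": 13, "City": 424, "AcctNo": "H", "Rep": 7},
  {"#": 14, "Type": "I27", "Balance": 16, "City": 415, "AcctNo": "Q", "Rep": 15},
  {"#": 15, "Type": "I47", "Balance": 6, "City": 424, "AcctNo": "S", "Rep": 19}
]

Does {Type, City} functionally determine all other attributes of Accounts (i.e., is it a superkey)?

All 15 rows have distinct {Type, City} values, so {Type, City} → (all attributes) holds and {Type, City} is a superkey.

Yes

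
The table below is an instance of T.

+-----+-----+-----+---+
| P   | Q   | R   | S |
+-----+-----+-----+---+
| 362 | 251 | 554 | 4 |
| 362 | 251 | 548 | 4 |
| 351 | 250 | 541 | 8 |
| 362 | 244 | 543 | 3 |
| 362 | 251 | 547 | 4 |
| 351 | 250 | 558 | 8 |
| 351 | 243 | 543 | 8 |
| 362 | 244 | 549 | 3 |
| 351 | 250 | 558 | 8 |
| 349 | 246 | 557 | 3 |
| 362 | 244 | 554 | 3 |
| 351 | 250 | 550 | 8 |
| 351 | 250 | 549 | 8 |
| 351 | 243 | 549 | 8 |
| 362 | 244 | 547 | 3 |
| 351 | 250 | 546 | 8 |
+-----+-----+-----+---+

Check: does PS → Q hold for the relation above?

No

(P=362, S=4): 3 rows → Q = 251, 251, 251 ✓
(P=351, S=8): 8 rows → Q takes values {250, 243} — violation
(P=362, S=3): 4 rows → Q = 244, 244, 244, 244 ✓
(P=349, S=3): 1 row → Q = 246 ✓
Two rows agree on PS but differ on Q, so PS → Q does not hold.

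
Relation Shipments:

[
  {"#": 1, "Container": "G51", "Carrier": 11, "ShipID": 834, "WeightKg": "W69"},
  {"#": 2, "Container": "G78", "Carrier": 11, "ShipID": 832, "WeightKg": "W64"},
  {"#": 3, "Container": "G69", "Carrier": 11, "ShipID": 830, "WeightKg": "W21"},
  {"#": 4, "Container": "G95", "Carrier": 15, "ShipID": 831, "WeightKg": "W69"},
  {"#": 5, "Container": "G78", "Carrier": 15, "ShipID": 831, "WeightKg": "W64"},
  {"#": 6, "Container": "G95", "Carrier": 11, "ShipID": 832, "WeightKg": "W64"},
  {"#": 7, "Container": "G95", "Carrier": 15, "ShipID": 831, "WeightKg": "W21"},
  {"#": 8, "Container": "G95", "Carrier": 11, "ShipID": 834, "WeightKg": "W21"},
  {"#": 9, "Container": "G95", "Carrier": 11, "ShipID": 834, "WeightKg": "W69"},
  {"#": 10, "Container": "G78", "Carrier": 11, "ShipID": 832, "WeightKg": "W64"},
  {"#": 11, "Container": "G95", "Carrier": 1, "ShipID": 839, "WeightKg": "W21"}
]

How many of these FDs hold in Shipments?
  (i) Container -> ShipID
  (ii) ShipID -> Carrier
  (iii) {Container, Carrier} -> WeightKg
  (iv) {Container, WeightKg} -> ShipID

1

(i) Container -> ShipID: Container=G78: rows 2, 5, 10 → ShipID takes values {832, 831} — violation; Container=G95: rows 4, 6, 7, 8, 9, 11 → ShipID takes values {831, 832, 834, 839} — violation — fails.
(ii) ShipID -> Carrier: every LHS value maps to a single RHS value — holds.
(iii) {Container, Carrier} -> WeightKg: (Container=G95, Carrier=15): rows 4, 7 → WeightKg takes values {W69, W21} — violation; (Container=G95, Carrier=11): rows 6, 8, 9 → WeightKg takes values {W64, W21, W69} — violation — fails.
(iv) {Container, WeightKg} -> ShipID: (Container=G78, WeightKg=W64): rows 2, 5, 10 → ShipID takes values {832, 831} — violation; (Container=G95, WeightKg=W69): rows 4, 9 → ShipID takes values {831, 834} — violation; (Container=G95, WeightKg=W21): rows 7, 8, 11 → ShipID takes values {831, 834, 839} — violation — fails.
1 of the 4 dependencies holds.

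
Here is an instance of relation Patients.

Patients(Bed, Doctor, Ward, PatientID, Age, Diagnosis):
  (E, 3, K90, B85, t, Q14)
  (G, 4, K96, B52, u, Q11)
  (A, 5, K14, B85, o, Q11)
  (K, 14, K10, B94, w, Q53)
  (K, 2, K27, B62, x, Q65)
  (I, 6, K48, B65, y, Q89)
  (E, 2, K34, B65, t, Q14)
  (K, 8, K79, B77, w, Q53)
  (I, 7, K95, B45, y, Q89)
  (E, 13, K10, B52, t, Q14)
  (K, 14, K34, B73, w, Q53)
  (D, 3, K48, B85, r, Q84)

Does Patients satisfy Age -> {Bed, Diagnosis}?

Age=t: 3 rows → {Bed,Diagnosis} = (E, Q14), (E, Q14), (E, Q14) ✓
Age=u: 1 row → {Bed,Diagnosis} = (G, Q11) ✓
Age=o: 1 row → {Bed,Diagnosis} = (A, Q11) ✓
Age=w: 3 rows → {Bed,Diagnosis} = (K, Q53), (K, Q53), (K, Q53) ✓
Age=x: 1 row → {Bed,Diagnosis} = (K, Q65) ✓
Age=y: 2 rows → {Bed,Diagnosis} = (I, Q89), (I, Q89) ✓
Age=r: 1 row → {Bed,Diagnosis} = (D, Q84) ✓
Every Age value is associated with a single {Bed, Diagnosis} value, so Age -> {Bed, Diagnosis} holds.

Yes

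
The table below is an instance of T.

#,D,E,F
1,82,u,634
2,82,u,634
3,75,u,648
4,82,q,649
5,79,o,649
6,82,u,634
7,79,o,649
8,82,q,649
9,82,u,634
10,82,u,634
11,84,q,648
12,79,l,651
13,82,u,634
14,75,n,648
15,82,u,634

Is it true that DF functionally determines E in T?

No

(D=82, F=634): rows 1, 2, 6, 9, 10, 13, 15 → E = u, u, u, u, u, u, u ✓
(D=75, F=648): rows 3, 14 → E takes values {u, n} — violation
(D=82, F=649): rows 4, 8 → E = q, q ✓
(D=79, F=649): rows 5, 7 → E = o, o ✓
(D=84, F=648): row 11 → E = q ✓
(D=79, F=651): row 12 → E = l ✓
Two rows agree on DF but differ on E, so DF → E does not hold.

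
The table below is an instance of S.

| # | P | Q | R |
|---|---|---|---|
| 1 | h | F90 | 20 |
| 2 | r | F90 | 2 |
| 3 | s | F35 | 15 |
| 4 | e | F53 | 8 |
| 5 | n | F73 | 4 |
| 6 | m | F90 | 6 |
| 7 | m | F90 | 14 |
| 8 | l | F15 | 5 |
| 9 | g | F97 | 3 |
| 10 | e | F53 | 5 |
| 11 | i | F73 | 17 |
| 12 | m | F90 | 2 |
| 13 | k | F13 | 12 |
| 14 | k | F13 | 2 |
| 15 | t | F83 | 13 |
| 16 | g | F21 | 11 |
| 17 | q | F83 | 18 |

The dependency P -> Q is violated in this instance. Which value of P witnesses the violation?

P=h: row 1 → Q = F90 ✓
P=r: row 2 → Q = F90 ✓
P=s: row 3 → Q = F35 ✓
P=e: rows 4, 10 → Q = F53, F53 ✓
P=n: row 5 → Q = F73 ✓
P=m: rows 6, 7, 12 → Q = F90, F90, F90 ✓
P=l: row 8 → Q = F15 ✓
P=g: rows 9, 16 → Q takes values {F97, F21} — violation
P=i: row 11 → Q = F73 ✓
P=k: rows 13, 14 → Q = F13, F13 ✓
P=t: row 15 → Q = F83 ✓
P=q: row 17 → Q = F83 ✓
The only P value with inconsistent Q is P=g.

g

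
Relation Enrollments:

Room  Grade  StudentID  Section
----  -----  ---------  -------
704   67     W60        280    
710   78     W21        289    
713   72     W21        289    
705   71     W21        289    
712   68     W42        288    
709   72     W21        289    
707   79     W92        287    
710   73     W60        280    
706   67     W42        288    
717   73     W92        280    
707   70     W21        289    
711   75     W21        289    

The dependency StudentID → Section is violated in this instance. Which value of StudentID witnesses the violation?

W92

StudentID=W60: 2 rows → Section = 280, 280 ✓
StudentID=W21: 6 rows → Section = 289, 289, 289, 289, 289, 289 ✓
StudentID=W42: 2 rows → Section = 288, 288 ✓
StudentID=W92: 2 rows → Section takes values {287, 280} — violation
The only StudentID value with inconsistent Section is StudentID=W92.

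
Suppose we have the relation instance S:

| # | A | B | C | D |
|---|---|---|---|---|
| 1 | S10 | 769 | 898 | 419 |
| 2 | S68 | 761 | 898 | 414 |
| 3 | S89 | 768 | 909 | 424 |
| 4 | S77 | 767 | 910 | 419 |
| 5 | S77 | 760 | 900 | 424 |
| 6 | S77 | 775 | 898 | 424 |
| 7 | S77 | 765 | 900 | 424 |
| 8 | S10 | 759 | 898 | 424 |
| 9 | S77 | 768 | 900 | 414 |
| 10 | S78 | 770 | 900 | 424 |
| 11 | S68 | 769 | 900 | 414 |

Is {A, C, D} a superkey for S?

No

Rows 5 and 7 have the same {A, C, D} value (A=S77, C=900, D=424) but are distinct tuples, so {A, C, D} does not determine every attribute — not a superkey.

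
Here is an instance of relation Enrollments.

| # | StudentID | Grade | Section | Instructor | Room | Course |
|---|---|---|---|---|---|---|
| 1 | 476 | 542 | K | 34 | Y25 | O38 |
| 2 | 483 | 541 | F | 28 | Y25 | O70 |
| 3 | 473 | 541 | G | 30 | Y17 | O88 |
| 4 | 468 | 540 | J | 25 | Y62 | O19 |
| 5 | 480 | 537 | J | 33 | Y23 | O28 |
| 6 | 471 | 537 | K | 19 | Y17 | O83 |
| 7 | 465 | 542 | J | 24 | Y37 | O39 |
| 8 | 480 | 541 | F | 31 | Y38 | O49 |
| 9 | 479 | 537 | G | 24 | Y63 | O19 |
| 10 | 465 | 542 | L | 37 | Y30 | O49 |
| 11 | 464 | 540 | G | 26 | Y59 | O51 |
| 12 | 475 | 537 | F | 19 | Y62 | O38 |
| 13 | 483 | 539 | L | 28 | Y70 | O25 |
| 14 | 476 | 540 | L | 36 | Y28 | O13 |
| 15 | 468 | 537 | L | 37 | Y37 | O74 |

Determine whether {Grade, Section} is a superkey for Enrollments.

No

Rows 2 and 8 have the same {Grade, Section} value (Grade=541, Section=F) but are distinct tuples, so {Grade, Section} does not determine every attribute — not a superkey.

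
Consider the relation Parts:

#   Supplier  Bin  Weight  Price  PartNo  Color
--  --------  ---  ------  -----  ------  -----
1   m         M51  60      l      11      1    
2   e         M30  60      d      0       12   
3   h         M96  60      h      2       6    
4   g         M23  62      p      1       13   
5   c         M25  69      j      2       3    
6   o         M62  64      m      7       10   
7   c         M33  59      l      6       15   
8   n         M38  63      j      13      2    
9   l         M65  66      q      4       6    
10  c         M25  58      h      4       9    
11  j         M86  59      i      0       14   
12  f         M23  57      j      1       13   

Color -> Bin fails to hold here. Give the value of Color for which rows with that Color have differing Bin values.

Color=1: row 1 → Bin = M51 ✓
Color=12: row 2 → Bin = M30 ✓
Color=6: rows 3, 9 → Bin takes values {M96, M65} — violation
Color=13: rows 4, 12 → Bin = M23, M23 ✓
Color=3: row 5 → Bin = M25 ✓
Color=10: row 6 → Bin = M62 ✓
Color=15: row 7 → Bin = M33 ✓
Color=2: row 8 → Bin = M38 ✓
Color=9: row 10 → Bin = M25 ✓
Color=14: row 11 → Bin = M86 ✓
The only Color value with inconsistent Bin is Color=6.

6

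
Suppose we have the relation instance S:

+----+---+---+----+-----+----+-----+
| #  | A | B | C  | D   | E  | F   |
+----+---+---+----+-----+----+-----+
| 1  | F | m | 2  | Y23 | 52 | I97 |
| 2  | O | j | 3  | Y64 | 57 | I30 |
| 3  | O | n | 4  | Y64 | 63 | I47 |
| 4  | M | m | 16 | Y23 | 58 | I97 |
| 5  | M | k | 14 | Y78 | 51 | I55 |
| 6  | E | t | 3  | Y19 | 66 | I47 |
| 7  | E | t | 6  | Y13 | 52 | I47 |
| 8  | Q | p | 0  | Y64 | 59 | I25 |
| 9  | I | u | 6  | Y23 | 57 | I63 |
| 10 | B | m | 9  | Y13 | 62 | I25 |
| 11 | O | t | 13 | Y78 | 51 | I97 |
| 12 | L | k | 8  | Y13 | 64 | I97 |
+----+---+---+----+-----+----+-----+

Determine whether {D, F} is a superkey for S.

No

Rows 1 and 4 have the same {D, F} value (D=Y23, F=I97) but are distinct tuples, so {D, F} does not determine every attribute — not a superkey.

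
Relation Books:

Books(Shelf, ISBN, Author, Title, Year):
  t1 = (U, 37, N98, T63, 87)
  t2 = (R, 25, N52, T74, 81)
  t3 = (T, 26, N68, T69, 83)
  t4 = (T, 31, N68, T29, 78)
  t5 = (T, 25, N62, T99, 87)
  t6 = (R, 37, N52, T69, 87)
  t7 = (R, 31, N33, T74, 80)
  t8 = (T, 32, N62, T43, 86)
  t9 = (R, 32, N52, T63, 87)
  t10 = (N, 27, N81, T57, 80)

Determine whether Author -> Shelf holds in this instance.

Yes

Author=N98: row 1 → Shelf = U ✓
Author=N52: rows 2, 6, 9 → Shelf = R, R, R ✓
Author=N68: rows 3, 4 → Shelf = T, T ✓
Author=N62: rows 5, 8 → Shelf = T, T ✓
Author=N33: row 7 → Shelf = R ✓
Author=N81: row 10 → Shelf = N ✓
Every Author value is associated with a single Shelf value, so Author -> Shelf holds.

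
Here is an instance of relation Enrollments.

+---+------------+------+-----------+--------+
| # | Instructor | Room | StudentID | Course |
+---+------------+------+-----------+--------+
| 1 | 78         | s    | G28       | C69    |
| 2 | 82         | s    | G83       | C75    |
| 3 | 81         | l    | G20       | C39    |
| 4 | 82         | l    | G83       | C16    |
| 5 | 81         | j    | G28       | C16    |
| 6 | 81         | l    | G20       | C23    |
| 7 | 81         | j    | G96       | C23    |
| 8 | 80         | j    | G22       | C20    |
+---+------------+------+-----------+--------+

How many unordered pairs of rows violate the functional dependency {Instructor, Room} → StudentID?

1

(Instructor=81, Room=l): all 2 rows agree on StudentID — 0 pairs.
(Instructor=81, Room=j): violating pairs (5,7) — 1 pair.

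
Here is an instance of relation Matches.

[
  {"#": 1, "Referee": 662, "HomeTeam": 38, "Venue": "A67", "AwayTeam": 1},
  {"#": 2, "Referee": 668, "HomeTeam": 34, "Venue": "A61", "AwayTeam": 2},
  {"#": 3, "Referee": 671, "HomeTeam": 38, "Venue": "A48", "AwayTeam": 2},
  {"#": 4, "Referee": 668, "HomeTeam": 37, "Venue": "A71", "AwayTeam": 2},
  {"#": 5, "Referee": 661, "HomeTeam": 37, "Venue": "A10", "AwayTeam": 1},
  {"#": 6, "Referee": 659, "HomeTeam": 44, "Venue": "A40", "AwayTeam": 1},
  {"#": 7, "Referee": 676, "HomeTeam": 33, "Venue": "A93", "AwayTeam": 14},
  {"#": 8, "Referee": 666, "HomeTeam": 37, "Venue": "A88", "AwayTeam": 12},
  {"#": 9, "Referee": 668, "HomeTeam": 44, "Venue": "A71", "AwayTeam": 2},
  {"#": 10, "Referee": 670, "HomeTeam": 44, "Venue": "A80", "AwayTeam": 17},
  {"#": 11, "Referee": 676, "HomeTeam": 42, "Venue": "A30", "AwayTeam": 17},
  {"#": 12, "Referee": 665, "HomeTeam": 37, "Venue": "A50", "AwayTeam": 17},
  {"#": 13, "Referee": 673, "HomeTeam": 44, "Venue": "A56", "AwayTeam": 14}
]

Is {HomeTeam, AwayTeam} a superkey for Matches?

All 13 rows have distinct {HomeTeam, AwayTeam} values, so {HomeTeam, AwayTeam} → (all attributes) holds and {HomeTeam, AwayTeam} is a superkey.

Yes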